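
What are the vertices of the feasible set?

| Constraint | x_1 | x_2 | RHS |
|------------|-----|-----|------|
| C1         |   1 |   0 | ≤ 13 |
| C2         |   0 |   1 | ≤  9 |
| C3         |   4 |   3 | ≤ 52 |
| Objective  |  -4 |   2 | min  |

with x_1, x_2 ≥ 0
Each vertex is the intersection of two constraint boundaries that also satisfies all remaining constraints:
  x_1 = 0 and x_2 = 0 → (0, 0)
  x_1 = 13 and 4x_1 + 3x_2 = 52 → (13, 0)
  x_2 = 9 and 4x_1 + 3x_2 = 52 → (6.25, 9)
  x_2 = 9 and x_1 = 0 → (0, 9)

Vertices: (0, 0), (13, 0), (6.25, 9), (0, 9)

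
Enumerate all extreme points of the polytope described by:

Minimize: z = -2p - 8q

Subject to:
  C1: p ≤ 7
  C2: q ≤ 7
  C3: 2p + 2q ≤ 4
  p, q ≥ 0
Each vertex is the intersection of two constraint boundaries that also satisfies all remaining constraints:
  p = 0 and q = 0 → (0, 0)
  2p + 2q = 4 and q = 0 → (2, 0)
  2p + 2q = 4 and p = 0 → (0, 2)

Vertices: (0, 0), (2, 0), (0, 2)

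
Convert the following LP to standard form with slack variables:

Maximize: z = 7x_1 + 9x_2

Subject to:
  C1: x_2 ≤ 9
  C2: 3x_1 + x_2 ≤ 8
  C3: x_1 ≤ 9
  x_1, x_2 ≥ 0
max z = 7x_1 + 9x_2

s.t.
  x_2 + s1 = 9
  3x_1 + x_2 + s2 = 8
  x_1 + s3 = 9
  x_1, x_2, s1, s2, s3 ≥ 0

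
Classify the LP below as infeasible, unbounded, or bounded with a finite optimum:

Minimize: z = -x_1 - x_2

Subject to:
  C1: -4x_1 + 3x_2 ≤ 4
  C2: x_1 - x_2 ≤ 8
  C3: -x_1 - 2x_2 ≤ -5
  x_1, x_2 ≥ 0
Feasible point: (1, 2) satisfies every constraint, so the LP is feasible.
Direction d = (1, 1): for each constraint row a, a·d ≤ 0 —
  (-4)(1) + (3)(1) = -1 ≤ 0
  (1)(1) + (-1)(1) = 0 ≤ 0
  (-1)(1) + (-2)(1) = -3 ≤ 0
and d ≥ 0, so (1, 2) + t·d stays feasible for every t ≥ 0. Along this ray z = -x_1 - x_2 changes by -2 per unit t, so z → −∞.

Unbounded: there is a feasible ray along which z → −∞.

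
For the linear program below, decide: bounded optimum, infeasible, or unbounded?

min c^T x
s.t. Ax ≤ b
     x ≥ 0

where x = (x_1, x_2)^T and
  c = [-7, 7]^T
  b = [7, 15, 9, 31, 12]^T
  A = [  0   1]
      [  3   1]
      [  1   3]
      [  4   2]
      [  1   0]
The point (5, 0) satisfies every constraint, so the LP is feasible; the constraints give x_1 ≤ 12 and x_2 ≤ 7, which with x_1, x_2 ≥ 0 keep the feasible region inside a bounded box. A feasible, bounded LP attains a finite optimum at a vertex.

The LP has an optimal solution: (5, 0) with z = -35.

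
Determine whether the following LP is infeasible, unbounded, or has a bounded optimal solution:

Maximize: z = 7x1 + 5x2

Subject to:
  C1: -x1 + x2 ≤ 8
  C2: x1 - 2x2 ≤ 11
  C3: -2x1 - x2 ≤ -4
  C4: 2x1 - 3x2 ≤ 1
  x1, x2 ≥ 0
Feasible point: (1, 2) satisfies every constraint, so the LP is feasible.
Direction d = (1, 1): for each constraint row a, a·d ≤ 0 —
  (-1)(1) + (1)(1) = 0 ≤ 0
  (1)(1) + (-2)(1) = -1 ≤ 0
  (-2)(1) + (-1)(1) = -3 ≤ 0
  (2)(1) + (-3)(1) = -1 ≤ 0
and d ≥ 0, so (1, 2) + t·d stays feasible for every t ≥ 0. Along this ray z = 7x1 + 5x2 changes by 12 per unit t, so z → +∞.

Unbounded — the objective can increase without bound over the feasible region.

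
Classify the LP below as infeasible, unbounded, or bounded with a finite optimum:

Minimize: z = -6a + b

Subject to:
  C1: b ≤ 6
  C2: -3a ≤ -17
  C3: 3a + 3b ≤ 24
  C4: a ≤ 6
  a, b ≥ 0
The point (6, 0) satisfies every constraint, so the LP is feasible; the constraints give a ≤ 6 and b ≤ 6, which with a, b ≥ 0 keep the feasible region inside a bounded box. A feasible, bounded LP attains a finite optimum at a vertex.

Evaluating z = -6a + b at each vertex:
  (5.667, 0): z = -34
  (6, 0): z = -36
  (6, 2): z = -34
  (5.667, 2.333): z = -31.67

Feasible with finite optimum z* = -36 at (6, 0).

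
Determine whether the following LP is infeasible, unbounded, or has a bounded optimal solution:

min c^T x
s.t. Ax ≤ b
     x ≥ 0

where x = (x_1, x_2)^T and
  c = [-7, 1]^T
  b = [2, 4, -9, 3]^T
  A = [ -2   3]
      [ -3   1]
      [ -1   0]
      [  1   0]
One constraint requires x_1 ≤ 3, while the constraint -x_1 ≤ -9 is equivalent to x_1 ≥ 9. Together they would need 9 ≤ x_1 ≤ 3, which is impossible since 9 > 3. No point satisfies all constraints.

Infeasible — the constraint set is empty.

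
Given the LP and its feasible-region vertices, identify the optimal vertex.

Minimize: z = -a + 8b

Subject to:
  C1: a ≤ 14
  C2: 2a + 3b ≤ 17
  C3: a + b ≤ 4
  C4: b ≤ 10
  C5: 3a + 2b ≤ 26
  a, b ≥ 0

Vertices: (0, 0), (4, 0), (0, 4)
Evaluating z = -a + 8b at each vertex:
  (0, 0): z = 0
  (4, 0): z = -4
  (0, 4): z = 32

The smallest value is z = -4, attained at (4, 0).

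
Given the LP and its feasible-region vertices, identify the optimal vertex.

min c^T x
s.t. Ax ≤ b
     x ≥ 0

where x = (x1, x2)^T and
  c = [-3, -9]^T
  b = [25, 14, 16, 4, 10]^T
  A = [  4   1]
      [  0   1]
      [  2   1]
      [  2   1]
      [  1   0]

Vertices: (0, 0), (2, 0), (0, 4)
Evaluating z = -3x1 - 9x2 at each vertex:
  (0, 0): z = 0
  (2, 0): z = -6
  (0, 4): z = -36

The smallest value is z = -36, attained at (0, 4).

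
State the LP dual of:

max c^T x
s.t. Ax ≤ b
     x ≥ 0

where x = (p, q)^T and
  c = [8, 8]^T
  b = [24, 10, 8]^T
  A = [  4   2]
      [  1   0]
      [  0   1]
Minimize: z = 24y1 + 10y2 + 8y3

Subject to:
  C1: -4y1 - y2 ≤ -8
  C2: -2y1 - y3 ≤ -8
  y1, y2, y3 ≥ 0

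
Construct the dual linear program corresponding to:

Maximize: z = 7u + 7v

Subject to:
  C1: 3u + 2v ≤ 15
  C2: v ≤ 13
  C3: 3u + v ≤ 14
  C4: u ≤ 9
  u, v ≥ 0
Minimize: z = 15y1 + 13y2 + 14y3 + 9y4

Subject to:
  C1: -3y1 - 3y3 - y4 ≤ -7
  C2: -2y1 - y2 - y3 ≤ -7
  y1, y2, y3, y4 ≥ 0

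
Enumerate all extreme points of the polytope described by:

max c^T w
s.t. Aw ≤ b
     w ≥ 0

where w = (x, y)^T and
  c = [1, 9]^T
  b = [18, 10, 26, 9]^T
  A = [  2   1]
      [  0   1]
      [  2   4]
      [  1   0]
Each vertex is the intersection of two constraint boundaries that also satisfies all remaining constraints:
  x = 0 and y = 0 → (0, 0)
  2x + y = 18 and x = 9 → (9, 0)
  2x + y = 18 and 2x + 4y = 26 → (7.667, 2.667)
  2x + 4y = 26 and x = 0 → (0, 6.5)

Vertices: (0, 0), (9, 0), (7.667, 2.667), (0, 6.5)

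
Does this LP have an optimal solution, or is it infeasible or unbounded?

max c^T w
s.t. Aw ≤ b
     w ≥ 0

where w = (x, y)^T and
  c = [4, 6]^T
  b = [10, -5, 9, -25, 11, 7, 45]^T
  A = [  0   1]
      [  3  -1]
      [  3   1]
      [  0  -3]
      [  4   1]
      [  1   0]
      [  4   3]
The point (0, 9) satisfies every constraint, so the LP is feasible; the constraints give x ≤ 7 and y ≤ 10, which with x, y ≥ 0 keep the feasible region inside a bounded box. A feasible, bounded LP attains a finite optimum at a vertex.

Evaluating z = 4x + 6y at each vertex:
  (0, 8.333): z = 50
  (0.2222, 8.333): z = 50.89
  (0, 9): z = 54

Feasible with finite optimum z* = 54 at (0, 9).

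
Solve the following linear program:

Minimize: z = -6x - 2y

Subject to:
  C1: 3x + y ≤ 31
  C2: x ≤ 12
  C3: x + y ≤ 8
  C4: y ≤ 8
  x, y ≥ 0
x = 8, y = 0, z = -48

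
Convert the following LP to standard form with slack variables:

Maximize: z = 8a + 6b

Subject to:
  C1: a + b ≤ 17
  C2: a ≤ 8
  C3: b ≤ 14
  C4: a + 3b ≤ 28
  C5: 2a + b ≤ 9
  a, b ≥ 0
max z = 8a + 6b

s.t.
  a + b + s1 = 17
  a + s2 = 8
  b + s3 = 14
  a + 3b + s4 = 28
  2a + b + s5 = 9
  a, b, s1, s2, s3, s4, s5 ≥ 0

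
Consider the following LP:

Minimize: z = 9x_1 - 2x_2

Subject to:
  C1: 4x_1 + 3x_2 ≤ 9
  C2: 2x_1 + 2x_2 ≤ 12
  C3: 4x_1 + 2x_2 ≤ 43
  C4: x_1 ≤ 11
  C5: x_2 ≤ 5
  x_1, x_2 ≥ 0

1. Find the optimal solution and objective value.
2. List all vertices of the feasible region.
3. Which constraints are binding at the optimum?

1. x_1 = 0, x_2 = 3, z = -6
2. (0, 0), (2.25, 0), (0, 3)
3. C1, x_1 ≥ 0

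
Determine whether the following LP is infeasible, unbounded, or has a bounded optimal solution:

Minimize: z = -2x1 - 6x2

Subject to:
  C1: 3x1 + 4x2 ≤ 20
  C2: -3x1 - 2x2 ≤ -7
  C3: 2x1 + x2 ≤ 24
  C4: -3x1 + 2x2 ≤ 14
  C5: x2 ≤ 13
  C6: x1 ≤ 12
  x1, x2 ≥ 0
The point (0, 5) satisfies every constraint, so the LP is feasible; the constraints give x1 ≤ 12 and x2 ≤ 13, which with x1, x2 ≥ 0 keep the feasible region inside a bounded box. A feasible, bounded LP attains a finite optimum at a vertex.

Evaluating z = -2x1 - 6x2 at each vertex:
  (2.333, 0): z = -4.667
  (6.667, 0): z = -13.33
  (0, 5): z = -30
  (0, 3.5): z = -21

Bounded optimum: z* = -30 at (0, 5).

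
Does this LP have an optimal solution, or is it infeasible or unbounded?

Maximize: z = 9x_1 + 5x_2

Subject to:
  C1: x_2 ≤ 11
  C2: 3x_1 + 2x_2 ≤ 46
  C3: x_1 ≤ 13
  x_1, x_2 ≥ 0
The point (13, 3.5) satisfies every constraint, so the LP is feasible; the constraints give x_1 ≤ 13 and x_2 ≤ 11, which with x_1, x_2 ≥ 0 keep the feasible region inside a bounded box. A feasible, bounded LP attains a finite optimum at a vertex.

Evaluating z = 9x_1 + 5x_2 at each vertex:
  (0, 0): z = 0
  (13, 0): z = 117
  (13, 3.5): z = 134.5
  (8, 11): z = 127
  (0, 11): z = 55

The LP has an optimal solution: (13, 3.5) with z = 134.5.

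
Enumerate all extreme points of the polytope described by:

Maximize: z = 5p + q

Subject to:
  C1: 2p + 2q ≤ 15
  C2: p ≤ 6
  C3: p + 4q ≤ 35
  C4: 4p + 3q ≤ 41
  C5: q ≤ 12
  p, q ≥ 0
Each vertex is the intersection of two constraint boundaries that also satisfies all remaining constraints:
  p = 0 and q = 0 → (0, 0)
  p = 6 and q = 0 → (6, 0)
  2p + 2q = 15 and p = 6 → (6, 1.5)
  2p + 2q = 15 and p = 0 → (0, 7.5)

Vertices: (0, 0), (6, 0), (6, 1.5), (0, 7.5)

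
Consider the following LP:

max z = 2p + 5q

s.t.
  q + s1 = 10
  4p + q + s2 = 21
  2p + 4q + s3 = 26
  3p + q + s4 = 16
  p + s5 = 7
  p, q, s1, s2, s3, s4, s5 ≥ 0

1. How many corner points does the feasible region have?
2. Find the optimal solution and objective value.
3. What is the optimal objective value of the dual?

1. 5
2. p = 0, q = 6.5, z = 32.5
3. 32.5 (by strong duality, equal to the primal optimum)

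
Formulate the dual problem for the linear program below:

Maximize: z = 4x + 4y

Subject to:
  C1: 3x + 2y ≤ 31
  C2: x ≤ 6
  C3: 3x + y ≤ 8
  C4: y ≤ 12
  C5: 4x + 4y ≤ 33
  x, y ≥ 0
Minimize: z = 31y1 + 6y2 + 8y3 + 12y4 + 33y5

Subject to:
  C1: -3y1 - y2 - 3y3 - 4y5 ≤ -4
  C2: -2y1 - y3 - y4 - 4y5 ≤ -4
  y1, y2, y3, y4, y5 ≥ 0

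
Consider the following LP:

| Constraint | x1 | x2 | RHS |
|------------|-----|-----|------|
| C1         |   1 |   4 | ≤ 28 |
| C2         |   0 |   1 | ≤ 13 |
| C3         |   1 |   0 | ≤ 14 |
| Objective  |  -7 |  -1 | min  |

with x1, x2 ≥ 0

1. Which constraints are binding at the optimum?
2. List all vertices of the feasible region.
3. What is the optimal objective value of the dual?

1. C1, C3
2. (0, 0), (14, 0), (14, 3.5), (0, 7)
3. -101.5 (by strong duality, equal to the primal optimum)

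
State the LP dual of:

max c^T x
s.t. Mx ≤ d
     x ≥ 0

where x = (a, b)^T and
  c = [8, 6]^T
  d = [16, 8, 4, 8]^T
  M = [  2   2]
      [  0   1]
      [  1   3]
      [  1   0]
Minimize: z = 16y1 + 8y2 + 4y3 + 8y4

Subject to:
  C1: -2y1 - y3 - y4 ≤ -8
  C2: -2y1 - y2 - 3y3 ≤ -6
  y1, y2, y3, y4 ≥ 0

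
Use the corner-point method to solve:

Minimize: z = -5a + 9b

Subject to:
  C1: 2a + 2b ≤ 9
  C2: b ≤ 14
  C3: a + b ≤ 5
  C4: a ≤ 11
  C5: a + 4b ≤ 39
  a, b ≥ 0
a = 4.5, b = 0, z = -22.5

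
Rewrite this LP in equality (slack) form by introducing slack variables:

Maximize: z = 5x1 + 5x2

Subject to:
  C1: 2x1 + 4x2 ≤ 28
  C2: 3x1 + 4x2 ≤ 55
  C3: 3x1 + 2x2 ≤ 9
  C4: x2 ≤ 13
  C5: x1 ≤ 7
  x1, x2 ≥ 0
max z = 5x1 + 5x2

s.t.
  2x1 + 4x2 + s1 = 28
  3x1 + 4x2 + s2 = 55
  3x1 + 2x2 + s3 = 9
  x2 + s4 = 13
  x1 + s5 = 7
  x1, x2, s1, s2, s3, s4, s5 ≥ 0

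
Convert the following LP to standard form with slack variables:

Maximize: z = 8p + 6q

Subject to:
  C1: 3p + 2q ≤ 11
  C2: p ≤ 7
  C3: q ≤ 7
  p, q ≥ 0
max z = 8p + 6q

s.t.
  3p + 2q + s1 = 11
  p + s2 = 7
  q + s3 = 7
  p, q, s1, s2, s3 ≥ 0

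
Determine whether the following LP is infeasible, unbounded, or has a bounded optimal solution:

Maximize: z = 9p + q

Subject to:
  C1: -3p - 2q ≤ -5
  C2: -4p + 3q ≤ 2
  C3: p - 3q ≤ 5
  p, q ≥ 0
Feasible point: (1, 1) satisfies every constraint, so the LP is feasible.
Direction d = (1, 1): for each constraint row a, a·d ≤ 0 —
  (-3)(1) + (-2)(1) = -5 ≤ 0
  (-4)(1) + (3)(1) = -1 ≤ 0
  (1)(1) + (-3)(1) = -2 ≤ 0
and d ≥ 0, so (1, 1) + t·d stays feasible for every t ≥ 0. Along this ray z = 9p + q changes by 10 per unit t, so z → +∞.

Unbounded: there is a feasible ray along which z → +∞.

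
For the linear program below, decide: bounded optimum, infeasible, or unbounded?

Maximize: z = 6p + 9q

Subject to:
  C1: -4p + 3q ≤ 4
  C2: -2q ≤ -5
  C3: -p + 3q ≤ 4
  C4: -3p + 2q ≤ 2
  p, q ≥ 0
Feasible point: (5, 3) satisfies every constraint, so the LP is feasible.
Direction d = (1, 0): for each constraint row a, a·d ≤ 0 —
  (-4)(1) + (3)(0) = -4 ≤ 0
  (0)(1) + (-2)(0) = 0 ≤ 0
  (-1)(1) + (3)(0) = -1 ≤ 0
  (-3)(1) + (2)(0) = -3 ≤ 0
and d ≥ 0, so (5, 3) + t·d stays feasible for every t ≥ 0. Along this ray z = 6p + 9q changes by 6 per unit t, so z → +∞.

Unbounded: there is a feasible ray along which z → +∞.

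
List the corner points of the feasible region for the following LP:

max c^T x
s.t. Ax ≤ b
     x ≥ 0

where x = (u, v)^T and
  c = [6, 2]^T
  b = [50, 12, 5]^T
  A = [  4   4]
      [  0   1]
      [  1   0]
Each vertex is the intersection of two constraint boundaries that also satisfies all remaining constraints:
  u = 0 and v = 0 → (0, 0)
  u = 5 and v = 0 → (5, 0)
  4u + 4v = 50 and u = 5 → (5, 7.5)
  4u + 4v = 50 and v = 12 → (0.5, 12)
  v = 12 and u = 0 → (0, 12)

Vertices: (0, 0), (5, 0), (5, 7.5), (0.5, 12), (0, 12)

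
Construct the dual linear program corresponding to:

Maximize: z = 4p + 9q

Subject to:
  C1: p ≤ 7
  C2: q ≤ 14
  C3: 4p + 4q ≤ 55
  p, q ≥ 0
Minimize: z = 7y1 + 14y2 + 55y3

Subject to:
  C1: -y1 - 4y3 ≤ -4
  C2: -y2 - 4y3 ≤ -9
  y1, y2, y3 ≥ 0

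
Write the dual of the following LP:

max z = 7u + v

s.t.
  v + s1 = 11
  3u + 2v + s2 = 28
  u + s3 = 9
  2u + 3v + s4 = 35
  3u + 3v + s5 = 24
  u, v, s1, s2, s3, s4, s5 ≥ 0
Minimize: z = 11y1 + 28y2 + 9y3 + 35y4 + 24y5

Subject to:
  C1: -3y2 - y3 - 2y4 - 3y5 ≤ -7
  C2: -y1 - 2y2 - 3y4 - 3y5 ≤ -1
  y1, y2, y3, y4, y5 ≥ 0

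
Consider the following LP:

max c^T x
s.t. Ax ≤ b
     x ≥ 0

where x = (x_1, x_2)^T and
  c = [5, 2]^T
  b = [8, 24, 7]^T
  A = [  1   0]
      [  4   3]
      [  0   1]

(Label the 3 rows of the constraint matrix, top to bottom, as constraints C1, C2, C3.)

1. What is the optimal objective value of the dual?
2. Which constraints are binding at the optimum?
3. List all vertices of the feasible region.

1. 30 (by strong duality, equal to the primal optimum)
2. C2, x_2 ≥ 0
3. (0, 0), (6, 0), (0.75, 7), (0, 7)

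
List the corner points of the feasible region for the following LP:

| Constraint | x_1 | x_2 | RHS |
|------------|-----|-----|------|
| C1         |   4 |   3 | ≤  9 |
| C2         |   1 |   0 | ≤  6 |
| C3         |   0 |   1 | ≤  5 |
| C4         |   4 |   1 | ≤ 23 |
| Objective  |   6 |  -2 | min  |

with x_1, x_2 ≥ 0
Each vertex is the intersection of two constraint boundaries that also satisfies all remaining constraints:
  x_1 = 0 and x_2 = 0 → (0, 0)
  4x_1 + 3x_2 = 9 and x_2 = 0 → (2.25, 0)
  4x_1 + 3x_2 = 9 and x_1 = 0 → (0, 3)

Vertices: (0, 0), (2.25, 0), (0, 3)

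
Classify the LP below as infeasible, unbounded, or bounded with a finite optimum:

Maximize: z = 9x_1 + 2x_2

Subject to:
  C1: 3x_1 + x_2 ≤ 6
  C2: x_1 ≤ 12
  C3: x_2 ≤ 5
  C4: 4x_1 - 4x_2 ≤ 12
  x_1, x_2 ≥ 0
The point (2, 0) satisfies every constraint, so the LP is feasible; the constraints give x_1 ≤ 12 and x_2 ≤ 5, which with x_1, x_2 ≥ 0 keep the feasible region inside a bounded box. A feasible, bounded LP attains a finite optimum at a vertex.

Feasible with finite optimum z* = 18 at (2, 0).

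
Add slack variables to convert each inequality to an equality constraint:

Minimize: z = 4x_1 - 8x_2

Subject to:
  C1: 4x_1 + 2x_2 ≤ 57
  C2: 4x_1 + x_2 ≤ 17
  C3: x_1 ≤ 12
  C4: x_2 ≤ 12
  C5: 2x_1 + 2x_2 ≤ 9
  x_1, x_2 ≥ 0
min z = 4x_1 - 8x_2

s.t.
  4x_1 + 2x_2 + s1 = 57
  4x_1 + x_2 + s2 = 17
  x_1 + s3 = 12
  x_2 + s4 = 12
  2x_1 + 2x_2 + s5 = 9
  x_1, x_2, s1, s2, s3, s4, s5 ≥ 0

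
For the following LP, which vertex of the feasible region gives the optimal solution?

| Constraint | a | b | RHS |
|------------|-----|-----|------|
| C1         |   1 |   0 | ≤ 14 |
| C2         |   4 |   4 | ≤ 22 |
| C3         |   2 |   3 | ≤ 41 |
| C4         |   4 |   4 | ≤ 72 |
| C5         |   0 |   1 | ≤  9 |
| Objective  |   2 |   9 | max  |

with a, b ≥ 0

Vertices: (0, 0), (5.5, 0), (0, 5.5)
(0, 5.5) with z = 49.5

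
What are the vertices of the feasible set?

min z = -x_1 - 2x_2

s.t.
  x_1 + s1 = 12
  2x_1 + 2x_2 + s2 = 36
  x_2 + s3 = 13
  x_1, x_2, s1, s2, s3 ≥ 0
Each vertex is the intersection of two constraint boundaries that also satisfies all remaining constraints:
  x_1 = 0 and x_2 = 0 → (0, 0)
  x_1 = 12 and x_2 = 0 → (12, 0)
  x_1 = 12 and 2x_1 + 2x_2 = 36 → (12, 6)
  2x_1 + 2x_2 = 36 and x_2 = 13 → (5, 13)
  x_2 = 13 and x_1 = 0 → (0, 13)

Vertices: (0, 0), (12, 0), (12, 6), (5, 13), (0, 13)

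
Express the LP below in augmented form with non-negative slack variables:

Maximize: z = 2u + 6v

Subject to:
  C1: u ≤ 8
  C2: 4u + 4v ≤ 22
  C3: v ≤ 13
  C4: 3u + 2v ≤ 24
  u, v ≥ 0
max z = 2u + 6v

s.t.
  u + s1 = 8
  4u + 4v + s2 = 22
  v + s3 = 13
  3u + 2v + s4 = 24
  u, v, s1, s2, s3, s4 ≥ 0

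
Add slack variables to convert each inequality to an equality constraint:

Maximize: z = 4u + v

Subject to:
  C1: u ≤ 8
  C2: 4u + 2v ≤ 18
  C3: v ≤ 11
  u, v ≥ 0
max z = 4u + v

s.t.
  u + s1 = 8
  4u + 2v + s2 = 18
  v + s3 = 11
  u, v, s1, s2, s3 ≥ 0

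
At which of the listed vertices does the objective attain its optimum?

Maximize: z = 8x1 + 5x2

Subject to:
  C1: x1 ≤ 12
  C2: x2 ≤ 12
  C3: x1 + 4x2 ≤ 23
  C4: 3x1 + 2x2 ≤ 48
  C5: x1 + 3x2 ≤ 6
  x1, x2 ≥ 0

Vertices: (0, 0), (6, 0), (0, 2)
Evaluating z = 8x1 + 5x2 at each vertex:
  (0, 0): z = 0
  (6, 0): z = 48
  (0, 2): z = 10

The largest value is z = 48, attained at (6, 0).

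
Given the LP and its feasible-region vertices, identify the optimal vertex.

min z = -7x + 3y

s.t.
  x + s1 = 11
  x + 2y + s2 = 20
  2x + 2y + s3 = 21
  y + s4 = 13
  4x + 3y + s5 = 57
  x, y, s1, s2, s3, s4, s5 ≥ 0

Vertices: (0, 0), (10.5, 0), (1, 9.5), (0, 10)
(10.5, 0) with z = -73.5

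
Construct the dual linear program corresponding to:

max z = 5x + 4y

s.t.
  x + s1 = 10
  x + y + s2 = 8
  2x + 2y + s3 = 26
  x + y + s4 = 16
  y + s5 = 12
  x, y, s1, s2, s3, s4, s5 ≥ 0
Minimize: z = 10y1 + 8y2 + 26y3 + 16y4 + 12y5

Subject to:
  C1: -y1 - y2 - 2y3 - y4 ≤ -5
  C2: -y2 - 2y3 - y4 - y5 ≤ -4
  y1, y2, y3, y4, y5 ≥ 0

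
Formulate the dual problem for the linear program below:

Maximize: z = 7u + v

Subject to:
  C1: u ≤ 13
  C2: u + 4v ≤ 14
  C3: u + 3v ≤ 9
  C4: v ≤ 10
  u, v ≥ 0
Minimize: z = 13y1 + 14y2 + 9y3 + 10y4

Subject to:
  C1: -y1 - y2 - y3 ≤ -7
  C2: -4y2 - 3y3 - y4 ≤ -1
  y1, y2, y3, y4 ≥ 0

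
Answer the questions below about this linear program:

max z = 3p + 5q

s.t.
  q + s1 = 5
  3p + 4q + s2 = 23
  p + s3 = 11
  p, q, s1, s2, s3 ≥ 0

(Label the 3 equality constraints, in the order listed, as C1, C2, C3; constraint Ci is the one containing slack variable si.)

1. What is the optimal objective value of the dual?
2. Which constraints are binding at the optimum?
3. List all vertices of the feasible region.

1. 28 (by strong duality, equal to the primal optimum)
2. C1, C2
3. (0, 0), (7.667, 0), (1, 5), (0, 5)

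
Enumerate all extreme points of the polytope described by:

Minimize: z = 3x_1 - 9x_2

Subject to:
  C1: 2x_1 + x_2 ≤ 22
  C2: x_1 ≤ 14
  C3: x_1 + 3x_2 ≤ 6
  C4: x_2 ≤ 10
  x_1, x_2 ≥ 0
Each vertex is the intersection of two constraint boundaries that also satisfies all remaining constraints:
  x_1 = 0 and x_2 = 0 → (0, 0)
  x_1 + 3x_2 = 6 and x_2 = 0 → (6, 0)
  x_1 + 3x_2 = 6 and x_1 = 0 → (0, 2)

Vertices: (0, 0), (6, 0), (0, 2)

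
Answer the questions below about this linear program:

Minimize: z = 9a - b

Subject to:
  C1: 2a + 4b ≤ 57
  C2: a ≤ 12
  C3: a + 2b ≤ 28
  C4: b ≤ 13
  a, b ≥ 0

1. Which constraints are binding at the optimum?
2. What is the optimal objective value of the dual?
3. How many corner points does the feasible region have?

1. C4, a ≥ 0
2. -13 (by strong duality, equal to the primal optimum)
3. 5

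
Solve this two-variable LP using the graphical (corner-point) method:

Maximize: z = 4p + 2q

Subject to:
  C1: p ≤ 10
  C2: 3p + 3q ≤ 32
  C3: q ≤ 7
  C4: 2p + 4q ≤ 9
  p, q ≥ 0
Each vertex is the intersection of two constraint boundaries that also satisfies all remaining constraints:
  p = 0 and q = 0 → (0, 0)
  2p + 4q = 9 and q = 0 → (4.5, 0)
  2p + 4q = 9 and p = 0 → (0, 2.25)

Evaluating z = 4p + 2q at each vertex:
  (0, 0): z = 0
  (4.5, 0): z = 18
  (0, 2.25): z = 4.5

The maximum is at (4.5, 0) with z = 18.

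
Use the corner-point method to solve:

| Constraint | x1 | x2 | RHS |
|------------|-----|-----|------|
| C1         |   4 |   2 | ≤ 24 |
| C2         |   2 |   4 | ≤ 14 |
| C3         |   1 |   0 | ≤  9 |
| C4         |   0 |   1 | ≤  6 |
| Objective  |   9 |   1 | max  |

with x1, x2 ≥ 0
Each vertex is the intersection of two constraint boundaries that also satisfies all remaining constraints:
  x1 = 0 and x2 = 0 → (0, 0)
  4x1 + 2x2 = 24 and x2 = 0 → (6, 0)
  4x1 + 2x2 = 24 and 2x1 + 4x2 = 14 → (5.667, 0.6667)
  2x1 + 4x2 = 14 and x1 = 0 → (0, 3.5)

Evaluating z = 9x1 + x2 at each vertex:
  (0, 0): z = 0
  (6, 0): z = 54
  (5.667, 0.6667): z = 51.67
  (0, 3.5): z = 3.5

The maximum is at (6, 0) with z = 54.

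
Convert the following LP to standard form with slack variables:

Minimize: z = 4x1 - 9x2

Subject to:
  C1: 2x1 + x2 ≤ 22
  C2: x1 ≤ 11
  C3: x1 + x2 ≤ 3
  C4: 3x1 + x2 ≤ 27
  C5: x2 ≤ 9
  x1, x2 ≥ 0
min z = 4x1 - 9x2

s.t.
  2x1 + x2 + s1 = 22
  x1 + s2 = 11
  x1 + x2 + s3 = 3
  3x1 + x2 + s4 = 27
  x2 + s5 = 9
  x1, x2, s1, s2, s3, s4, s5 ≥ 0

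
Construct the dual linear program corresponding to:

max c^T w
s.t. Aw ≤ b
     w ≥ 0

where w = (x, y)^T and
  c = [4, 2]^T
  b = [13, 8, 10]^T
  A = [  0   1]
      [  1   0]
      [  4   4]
Minimize: z = 13y1 + 8y2 + 10y3

Subject to:
  C1: -y2 - 4y3 ≤ -4
  C2: -y1 - 4y3 ≤ -2
  y1, y2, y3 ≥ 0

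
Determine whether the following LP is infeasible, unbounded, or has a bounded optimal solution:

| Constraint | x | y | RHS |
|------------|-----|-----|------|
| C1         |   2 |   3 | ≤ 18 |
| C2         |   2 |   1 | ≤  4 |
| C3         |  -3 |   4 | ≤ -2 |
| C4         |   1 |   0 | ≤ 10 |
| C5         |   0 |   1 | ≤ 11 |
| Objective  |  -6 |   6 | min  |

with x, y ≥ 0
The point (2, 0) satisfies every constraint, so the LP is feasible; the constraints give x ≤ 10 and y ≤ 11, which with x, y ≥ 0 keep the feasible region inside a bounded box. A feasible, bounded LP attains a finite optimum at a vertex.

Evaluating z = -6x + 6y at each vertex:
  (0.6667, 0): z = -4
  (2, 0): z = -12
  (1.636, 0.7273): z = -5.455

Bounded optimum: z* = -12 at (2, 0).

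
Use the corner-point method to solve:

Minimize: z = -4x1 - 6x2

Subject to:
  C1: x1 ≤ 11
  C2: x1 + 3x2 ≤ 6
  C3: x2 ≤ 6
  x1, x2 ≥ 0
x1 = 6, x2 = 0, z = -24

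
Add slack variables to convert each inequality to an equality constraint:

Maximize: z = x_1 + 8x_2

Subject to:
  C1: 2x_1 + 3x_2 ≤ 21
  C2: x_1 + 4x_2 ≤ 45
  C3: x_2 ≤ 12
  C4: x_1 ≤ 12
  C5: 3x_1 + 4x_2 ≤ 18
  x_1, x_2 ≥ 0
max z = x_1 + 8x_2

s.t.
  2x_1 + 3x_2 + s1 = 21
  x_1 + 4x_2 + s2 = 45
  x_2 + s3 = 12
  x_1 + s4 = 12
  3x_1 + 4x_2 + s5 = 18
  x_1, x_2, s1, s2, s3, s4, s5 ≥ 0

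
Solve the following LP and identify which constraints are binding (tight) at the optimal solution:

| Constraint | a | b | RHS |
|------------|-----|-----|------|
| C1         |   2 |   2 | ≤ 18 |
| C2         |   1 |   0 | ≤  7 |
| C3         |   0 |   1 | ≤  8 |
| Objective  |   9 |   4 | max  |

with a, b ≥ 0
Optimal: a = 7, b = 2
Slack at optimum:
  C1: slack = 0 (binding)
  C2: slack = 0 (binding)
  C3: slack = 6
  a ≥ 0: a = 7
  b ≥ 0: b = 2
Binding constraints: C1, C2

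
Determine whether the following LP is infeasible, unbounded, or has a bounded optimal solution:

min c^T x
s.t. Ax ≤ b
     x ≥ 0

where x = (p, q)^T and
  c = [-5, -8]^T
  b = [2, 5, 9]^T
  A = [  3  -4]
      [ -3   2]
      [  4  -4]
Feasible point: (0, 0) satisfies every constraint, so the LP is feasible.
Direction d = (1, 1): for each constraint row a, a·d ≤ 0 —
  (3)(1) + (-4)(1) = -1 ≤ 0
  (-3)(1) + (2)(1) = -1 ≤ 0
  (4)(1) + (-4)(1) = 0 ≤ 0
and d ≥ 0, so (0, 0) + t·d stays feasible for every t ≥ 0. Along this ray z = -5p - 8q changes by -13 per unit t, so z → −∞.

Unbounded: there is a feasible ray along which z → −∞.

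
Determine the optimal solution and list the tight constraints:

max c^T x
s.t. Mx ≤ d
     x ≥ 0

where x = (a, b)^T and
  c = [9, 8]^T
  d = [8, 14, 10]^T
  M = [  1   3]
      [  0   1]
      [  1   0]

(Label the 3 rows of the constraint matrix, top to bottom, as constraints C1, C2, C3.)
Optimal: a = 8, b = 0
Binding: C1, b ≥ 0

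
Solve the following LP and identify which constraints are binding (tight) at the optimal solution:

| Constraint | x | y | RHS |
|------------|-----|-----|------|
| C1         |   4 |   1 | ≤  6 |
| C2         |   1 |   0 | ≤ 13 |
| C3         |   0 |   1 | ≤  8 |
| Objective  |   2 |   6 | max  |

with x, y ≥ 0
Optimal: x = 0, y = 6
Slack at optimum:
  C1: slack = 0 (binding)
  C2: slack = 13
  C3: slack = 2
  x ≥ 0: x = 0 (binding)
  y ≥ 0: y = 6
Binding constraints: C1, x ≥ 0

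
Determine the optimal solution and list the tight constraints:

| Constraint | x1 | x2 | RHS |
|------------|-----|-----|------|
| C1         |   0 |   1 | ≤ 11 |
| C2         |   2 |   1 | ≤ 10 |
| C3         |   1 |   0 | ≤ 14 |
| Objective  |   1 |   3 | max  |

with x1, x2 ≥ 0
Optimal: x1 = 0, x2 = 10
Binding: C2, x1 ≥ 0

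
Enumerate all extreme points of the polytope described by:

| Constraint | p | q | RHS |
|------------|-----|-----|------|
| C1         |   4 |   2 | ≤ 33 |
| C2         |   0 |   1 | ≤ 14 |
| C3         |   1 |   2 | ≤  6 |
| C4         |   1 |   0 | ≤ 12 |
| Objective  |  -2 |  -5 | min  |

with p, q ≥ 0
Each vertex is the intersection of two constraint boundaries that also satisfies all remaining constraints:
  p = 0 and q = 0 → (0, 0)
  p + 2q = 6 and q = 0 → (6, 0)
  p + 2q = 6 and p = 0 → (0, 3)

Vertices: (0, 0), (6, 0), (0, 3)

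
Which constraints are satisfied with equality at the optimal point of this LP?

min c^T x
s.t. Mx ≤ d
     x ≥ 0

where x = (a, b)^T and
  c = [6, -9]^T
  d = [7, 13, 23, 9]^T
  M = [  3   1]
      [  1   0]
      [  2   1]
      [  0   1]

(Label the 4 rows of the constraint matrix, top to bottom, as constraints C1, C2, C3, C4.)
Optimal: a = 0, b = 7
Slack at optimum:
  C1: slack = 0 (binding)
  C2: slack = 13
  C3: slack = 16
  C4: slack = 2
  a ≥ 0: a = 0 (binding)
  b ≥ 0: b = 7
Binding constraints: C1, a ≥ 0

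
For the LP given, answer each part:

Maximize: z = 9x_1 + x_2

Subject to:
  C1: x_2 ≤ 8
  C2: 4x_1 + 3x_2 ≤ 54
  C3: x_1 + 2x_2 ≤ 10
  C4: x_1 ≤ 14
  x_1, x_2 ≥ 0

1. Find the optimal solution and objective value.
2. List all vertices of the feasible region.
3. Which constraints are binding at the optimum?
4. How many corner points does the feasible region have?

1. x_1 = 10, x_2 = 0, z = 90
2. (0, 0), (10, 0), (0, 5)
3. C3, x_2 ≥ 0
4. 3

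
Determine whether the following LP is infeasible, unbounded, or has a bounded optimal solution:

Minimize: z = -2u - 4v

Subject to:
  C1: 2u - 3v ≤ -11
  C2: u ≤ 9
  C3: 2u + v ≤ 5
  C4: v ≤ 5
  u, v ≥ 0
The point (0, 5) satisfies every constraint, so the LP is feasible; the constraints give u ≤ 9 and v ≤ 5, which with u, v ≥ 0 keep the feasible region inside a bounded box. A feasible, bounded LP attains a finite optimum at a vertex.

Feasible with finite optimum z* = -20 at (0, 5).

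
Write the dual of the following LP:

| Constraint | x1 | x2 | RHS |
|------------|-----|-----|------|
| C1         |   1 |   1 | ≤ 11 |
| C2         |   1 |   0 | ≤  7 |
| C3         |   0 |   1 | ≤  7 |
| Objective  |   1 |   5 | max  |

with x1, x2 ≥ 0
Minimize: z = 11y1 + 7y2 + 7y3

Subject to:
  C1: -y1 - y2 ≤ -1
  C2: -y1 - y3 ≤ -5
  y1, y2, y3 ≥ 0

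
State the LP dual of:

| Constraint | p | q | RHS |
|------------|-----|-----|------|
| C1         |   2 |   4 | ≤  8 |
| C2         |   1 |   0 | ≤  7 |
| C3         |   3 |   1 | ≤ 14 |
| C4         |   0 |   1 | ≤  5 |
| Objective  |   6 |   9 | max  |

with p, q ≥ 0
Minimize: z = 8y1 + 7y2 + 14y3 + 5y4

Subject to:
  C1: -2y1 - y2 - 3y3 ≤ -6
  C2: -4y1 - y3 - y4 ≤ -9
  y1, y2, y3, y4 ≥ 0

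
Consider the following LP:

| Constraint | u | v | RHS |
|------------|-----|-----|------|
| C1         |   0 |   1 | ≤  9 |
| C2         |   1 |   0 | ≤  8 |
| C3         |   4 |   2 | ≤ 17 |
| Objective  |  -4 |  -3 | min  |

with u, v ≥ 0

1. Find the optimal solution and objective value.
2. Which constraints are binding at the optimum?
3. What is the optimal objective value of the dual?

1. u = 0, v = 8.5, z = -25.5
2. C3, u ≥ 0
3. -25.5 (by strong duality, equal to the primal optimum)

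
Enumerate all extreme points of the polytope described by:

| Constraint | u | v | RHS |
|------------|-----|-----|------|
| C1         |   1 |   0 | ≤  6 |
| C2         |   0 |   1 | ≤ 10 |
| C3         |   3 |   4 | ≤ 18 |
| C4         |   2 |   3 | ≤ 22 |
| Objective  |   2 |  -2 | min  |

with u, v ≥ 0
Each vertex is the intersection of two constraint boundaries that also satisfies all remaining constraints:
  u = 0 and v = 0 → (0, 0)
  u = 6 and 3u + 4v = 18 → (6, 0)
  3u + 4v = 18 and u = 0 → (0, 4.5)

Vertices: (0, 0), (6, 0), (0, 4.5)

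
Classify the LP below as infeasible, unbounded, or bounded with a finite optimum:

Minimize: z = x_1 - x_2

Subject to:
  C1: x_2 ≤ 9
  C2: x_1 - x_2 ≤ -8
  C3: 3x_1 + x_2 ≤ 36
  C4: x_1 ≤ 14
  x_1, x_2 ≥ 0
The point (0, 9) satisfies every constraint, so the LP is feasible; the constraints give x_1 ≤ 14 and x_2 ≤ 9, which with x_1, x_2 ≥ 0 keep the feasible region inside a bounded box. A feasible, bounded LP attains a finite optimum at a vertex.

Evaluating z = x_1 - x_2 at each vertex:
  (0, 8): z = -8
  (1, 9): z = -8
  (0, 9): z = -9

Bounded optimum: z* = -9 at (0, 9).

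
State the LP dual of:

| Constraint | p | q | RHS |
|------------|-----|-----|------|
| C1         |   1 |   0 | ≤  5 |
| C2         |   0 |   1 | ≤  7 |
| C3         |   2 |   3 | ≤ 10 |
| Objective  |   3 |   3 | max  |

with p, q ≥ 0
Minimize: z = 5y1 + 7y2 + 10y3

Subject to:
  C1: -y1 - 2y3 ≤ -3
  C2: -y2 - 3y3 ≤ -3
  y1, y2, y3 ≥ 0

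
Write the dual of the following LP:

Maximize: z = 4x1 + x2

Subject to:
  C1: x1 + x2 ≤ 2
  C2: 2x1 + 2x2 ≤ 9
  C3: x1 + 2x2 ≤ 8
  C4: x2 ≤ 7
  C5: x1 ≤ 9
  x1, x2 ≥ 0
Minimize: z = 2y1 + 9y2 + 8y3 + 7y4 + 9y5

Subject to:
  C1: -y1 - 2y2 - y3 - y5 ≤ -4
  C2: -y1 - 2y2 - 2y3 - y4 ≤ -1
  y1, y2, y3, y4, y5 ≥ 0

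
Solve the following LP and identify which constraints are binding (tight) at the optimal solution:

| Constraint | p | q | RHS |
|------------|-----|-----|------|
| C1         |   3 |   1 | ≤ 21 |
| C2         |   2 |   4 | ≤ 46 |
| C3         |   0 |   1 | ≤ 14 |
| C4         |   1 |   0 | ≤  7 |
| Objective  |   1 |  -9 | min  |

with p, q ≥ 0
Optimal: p = 0, q = 11.5
Binding: C2, p ≥ 0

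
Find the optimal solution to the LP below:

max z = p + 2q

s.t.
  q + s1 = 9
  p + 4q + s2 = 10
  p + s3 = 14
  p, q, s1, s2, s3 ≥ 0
Each vertex is the intersection of two constraint boundaries that also satisfies all remaining constraints:
  p = 0 and q = 0 → (0, 0)
  p + 4q = 10 and q = 0 → (10, 0)
  p + 4q = 10 and p = 0 → (0, 2.5)

Evaluating z = p + 2q at each vertex:
  (0, 0): z = 0
  (10, 0): z = 10
  (0, 2.5): z = 5

The maximum is at (10, 0) with z = 10.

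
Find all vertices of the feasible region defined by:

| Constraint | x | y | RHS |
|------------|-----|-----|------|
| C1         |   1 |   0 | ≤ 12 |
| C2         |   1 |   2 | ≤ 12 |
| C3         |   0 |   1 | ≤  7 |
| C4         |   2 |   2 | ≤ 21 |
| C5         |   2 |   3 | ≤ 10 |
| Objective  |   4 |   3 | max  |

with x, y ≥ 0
Each vertex is the intersection of two constraint boundaries that also satisfies all remaining constraints:
  x = 0 and y = 0 → (0, 0)
  2x + 3y = 10 and y = 0 → (5, 0)
  2x + 3y = 10 and x = 0 → (0, 3.333)

Vertices: (0, 0), (5, 0), (0, 3.333)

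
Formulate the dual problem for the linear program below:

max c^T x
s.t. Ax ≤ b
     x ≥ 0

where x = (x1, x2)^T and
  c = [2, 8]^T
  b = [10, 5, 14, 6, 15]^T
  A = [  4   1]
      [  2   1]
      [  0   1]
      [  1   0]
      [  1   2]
Minimize: z = 10y1 + 5y2 + 14y3 + 6y4 + 15y5

Subject to:
  C1: -4y1 - 2y2 - y4 - y5 ≤ -2
  C2: -y1 - y2 - y3 - 2y5 ≤ -8
  y1, y2, y3, y4, y5 ≥ 0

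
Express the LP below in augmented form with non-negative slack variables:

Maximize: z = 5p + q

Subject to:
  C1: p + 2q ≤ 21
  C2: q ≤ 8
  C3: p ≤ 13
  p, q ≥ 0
max z = 5p + q

s.t.
  p + 2q + s1 = 21
  q + s2 = 8
  p + s3 = 13
  p, q, s1, s2, s3 ≥ 0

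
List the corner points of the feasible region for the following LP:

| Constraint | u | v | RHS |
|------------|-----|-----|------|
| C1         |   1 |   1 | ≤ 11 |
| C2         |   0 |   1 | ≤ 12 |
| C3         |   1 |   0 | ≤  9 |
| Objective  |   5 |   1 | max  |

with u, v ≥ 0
Each vertex is the intersection of two constraint boundaries that also satisfies all remaining constraints:
  u = 0 and v = 0 → (0, 0)
  u = 9 and v = 0 → (9, 0)
  u + v = 11 and u = 9 → (9, 2)
  u + v = 11 and u = 0 → (0, 11)

Vertices: (0, 0), (9, 0), (9, 2), (0, 11)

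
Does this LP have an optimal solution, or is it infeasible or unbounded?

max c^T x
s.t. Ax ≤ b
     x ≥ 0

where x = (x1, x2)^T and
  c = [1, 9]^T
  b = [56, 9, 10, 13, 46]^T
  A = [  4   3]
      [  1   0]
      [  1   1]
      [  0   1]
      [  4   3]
The point (0, 10) satisfies every constraint, so the LP is feasible; the constraints give x1 ≤ 9 and x2 ≤ 13, which with x1, x2 ≥ 0 keep the feasible region inside a bounded box. A feasible, bounded LP attains a finite optimum at a vertex.

Feasible with finite optimum z* = 90 at (0, 10).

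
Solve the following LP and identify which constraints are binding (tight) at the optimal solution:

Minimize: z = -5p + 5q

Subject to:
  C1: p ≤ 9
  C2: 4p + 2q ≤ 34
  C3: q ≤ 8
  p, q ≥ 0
Optimal: p = 8.5, q = 0
Slack at optimum:
  C1: slack = 0.5
  C2: slack = 0 (binding)
  C3: slack = 8
  p ≥ 0: p = 8.5
  q ≥ 0: q = 0 (binding)
Binding constraints: C2, q ≥ 0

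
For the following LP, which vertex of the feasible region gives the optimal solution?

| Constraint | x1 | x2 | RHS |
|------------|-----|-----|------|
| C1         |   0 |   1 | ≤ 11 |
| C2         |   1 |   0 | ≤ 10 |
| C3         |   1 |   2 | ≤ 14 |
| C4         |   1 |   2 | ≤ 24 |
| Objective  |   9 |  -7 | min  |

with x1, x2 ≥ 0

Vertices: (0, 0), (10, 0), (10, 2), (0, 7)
(0, 7) with z = -49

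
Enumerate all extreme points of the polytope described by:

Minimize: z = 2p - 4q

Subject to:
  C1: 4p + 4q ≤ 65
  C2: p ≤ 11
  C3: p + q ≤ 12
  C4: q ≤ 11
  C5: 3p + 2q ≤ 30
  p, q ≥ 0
Each vertex is the intersection of two constraint boundaries that also satisfies all remaining constraints:
  p = 0 and q = 0 → (0, 0)
  3p + 2q = 30 and q = 0 → (10, 0)
  p + q = 12 and 3p + 2q = 30 → (6, 6)
  p + q = 12 and q = 11 → (1, 11)
  q = 11 and p = 0 → (0, 11)

Vertices: (0, 0), (10, 0), (6, 6), (1, 11), (0, 11)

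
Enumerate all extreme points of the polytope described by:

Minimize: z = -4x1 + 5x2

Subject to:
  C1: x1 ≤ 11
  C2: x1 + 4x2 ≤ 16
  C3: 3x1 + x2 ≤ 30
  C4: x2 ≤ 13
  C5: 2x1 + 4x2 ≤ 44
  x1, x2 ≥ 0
Each vertex is the intersection of two constraint boundaries that also satisfies all remaining constraints:
  x1 = 0 and x2 = 0 → (0, 0)
  3x1 + x2 = 30 and x2 = 0 → (10, 0)
  x1 + 4x2 = 16 and 3x1 + x2 = 30 → (9.455, 1.636)
  x1 + 4x2 = 16 and x1 = 0 → (0, 4)

Vertices: (0, 0), (10, 0), (9.455, 1.636), (0, 4)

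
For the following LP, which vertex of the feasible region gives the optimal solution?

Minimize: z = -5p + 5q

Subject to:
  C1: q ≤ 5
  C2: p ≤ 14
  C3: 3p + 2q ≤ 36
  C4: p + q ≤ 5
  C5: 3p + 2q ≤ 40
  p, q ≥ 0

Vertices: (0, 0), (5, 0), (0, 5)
(5, 0) with z = -25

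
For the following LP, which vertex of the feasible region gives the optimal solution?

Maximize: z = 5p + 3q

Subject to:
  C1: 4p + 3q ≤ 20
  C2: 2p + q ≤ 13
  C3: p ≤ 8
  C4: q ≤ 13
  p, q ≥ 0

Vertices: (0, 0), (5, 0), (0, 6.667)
Evaluating z = 5p + 3q at each vertex:
  (0, 0): z = 0
  (5, 0): z = 25
  (0, 6.667): z = 20

The largest value is z = 25, attained at (5, 0).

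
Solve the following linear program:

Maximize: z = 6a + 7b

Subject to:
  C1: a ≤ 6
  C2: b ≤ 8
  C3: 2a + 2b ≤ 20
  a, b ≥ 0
Each vertex is the intersection of two constraint boundaries that also satisfies all remaining constraints:
  a = 0 and b = 0 → (0, 0)
  a = 6 and b = 0 → (6, 0)
  a = 6 and 2a + 2b = 20 → (6, 4)
  b = 8 and 2a + 2b = 20 → (2, 8)
  b = 8 and a = 0 → (0, 8)

Evaluating z = 6a + 7b at each vertex:
  (0, 0): z = 0
  (6, 0): z = 36
  (6, 4): z = 64
  (2, 8): z = 68
  (0, 8): z = 56

The maximum is at (2, 8) with z = 68.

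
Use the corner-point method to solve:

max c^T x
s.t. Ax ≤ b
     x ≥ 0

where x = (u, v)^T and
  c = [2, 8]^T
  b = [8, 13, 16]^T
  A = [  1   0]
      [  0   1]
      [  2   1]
u = 1.5, v = 13, z = 107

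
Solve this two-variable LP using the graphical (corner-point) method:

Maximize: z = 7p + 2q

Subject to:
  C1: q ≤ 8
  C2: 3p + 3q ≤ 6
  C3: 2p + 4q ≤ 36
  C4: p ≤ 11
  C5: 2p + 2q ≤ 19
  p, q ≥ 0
Each vertex is the intersection of two constraint boundaries that also satisfies all remaining constraints:
  p = 0 and q = 0 → (0, 0)
  3p + 3q = 6 and q = 0 → (2, 0)
  3p + 3q = 6 and p = 0 → (0, 2)

Evaluating z = 7p + 2q at each vertex:
  (0, 0): z = 0
  (2, 0): z = 14
  (0, 2): z = 4

The maximum is at (2, 0) with z = 14.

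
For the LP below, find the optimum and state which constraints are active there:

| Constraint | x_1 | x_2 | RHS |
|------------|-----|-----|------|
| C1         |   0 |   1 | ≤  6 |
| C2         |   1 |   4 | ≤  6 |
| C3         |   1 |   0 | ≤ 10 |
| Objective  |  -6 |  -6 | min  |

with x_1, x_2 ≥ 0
Optimal: x_1 = 6, x_2 = 0
Slack at optimum:
  C1: slack = 6
  C2: slack = 0 (binding)
  C3: slack = 4
  x_1 ≥ 0: x_1 = 6
  x_2 ≥ 0: x_2 = 0 (binding)
Binding constraints: C2, x_2 ≥ 0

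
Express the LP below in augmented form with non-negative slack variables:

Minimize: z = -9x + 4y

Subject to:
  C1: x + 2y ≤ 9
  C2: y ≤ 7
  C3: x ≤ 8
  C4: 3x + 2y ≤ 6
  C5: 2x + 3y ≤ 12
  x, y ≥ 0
min z = -9x + 4y

s.t.
  x + 2y + s1 = 9
  y + s2 = 7
  x + s3 = 8
  3x + 2y + s4 = 6
  2x + 3y + s5 = 12
  x, y, s1, s2, s3, s4, s5 ≥ 0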